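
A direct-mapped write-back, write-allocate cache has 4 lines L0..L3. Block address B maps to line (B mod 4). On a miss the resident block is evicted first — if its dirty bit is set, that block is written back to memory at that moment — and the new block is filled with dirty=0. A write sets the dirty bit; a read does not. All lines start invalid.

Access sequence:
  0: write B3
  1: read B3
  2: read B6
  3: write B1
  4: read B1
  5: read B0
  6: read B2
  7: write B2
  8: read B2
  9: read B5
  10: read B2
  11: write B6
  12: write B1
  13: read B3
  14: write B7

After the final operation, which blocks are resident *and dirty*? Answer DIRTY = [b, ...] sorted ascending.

  0 | W B3 → L3 miss [D]
  1 | R B3 → L3 hit [D]
  2 | R B6 → L2 miss [-]
  3 | W B1 → L1 miss [D]
  4 | R B1 → L1 hit [D]
  5 | R B0 → L0 miss [-]
  6 | R B2 → L2 miss [-]
  7 | W B2 → L2 hit [D]
  8 | R B2 → L2 hit [D]
  9 | R B5 → L1 miss wb→B1 [-]
  10 | R B2 → L2 hit [D]
  11 | W B6 → L2 miss wb→B2 [D]
  12 | W B1 → L1 miss [D]
  13 | R B3 → L3 hit [D]
  14 | W B7 → L3 miss wb→B3 [D]

DIRTY = [1, 6, 7]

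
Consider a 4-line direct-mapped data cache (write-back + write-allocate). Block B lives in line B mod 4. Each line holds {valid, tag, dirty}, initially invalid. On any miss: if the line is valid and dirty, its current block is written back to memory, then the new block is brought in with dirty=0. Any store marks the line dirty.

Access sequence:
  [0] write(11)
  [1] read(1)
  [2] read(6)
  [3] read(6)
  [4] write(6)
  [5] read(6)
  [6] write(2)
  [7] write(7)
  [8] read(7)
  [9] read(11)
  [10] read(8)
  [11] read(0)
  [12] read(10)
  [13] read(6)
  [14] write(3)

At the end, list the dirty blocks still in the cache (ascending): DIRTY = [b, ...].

DIRTY = [3]

0: W B11 -> L3 miss  d=D]
1: R B1 -> L1 miss  d=-]
2: R B6 -> L2 miss  d=-]
3: R B6 -> L2 hit  d=-]
4: W B6 -> L2 hit  d=D]
5: R B6 -> L2 hit  d=D]
6: W B2 -> L2 miss wb->B6  d=D]
7: W B7 -> L3 miss wb->B11  d=D]
8: R B7 -> L3 hit  d=D]
9: R B11 -> L3 miss wb->B7  d=-]
10: R B8 -> L0 miss  d=-]
11: R B0 -> L0 miss  d=-]
12: R B10 -> L2 miss wb->B2  d=-]
13: R B6 -> L2 miss  d=-]
14: W B3 -> L3 miss  d=D]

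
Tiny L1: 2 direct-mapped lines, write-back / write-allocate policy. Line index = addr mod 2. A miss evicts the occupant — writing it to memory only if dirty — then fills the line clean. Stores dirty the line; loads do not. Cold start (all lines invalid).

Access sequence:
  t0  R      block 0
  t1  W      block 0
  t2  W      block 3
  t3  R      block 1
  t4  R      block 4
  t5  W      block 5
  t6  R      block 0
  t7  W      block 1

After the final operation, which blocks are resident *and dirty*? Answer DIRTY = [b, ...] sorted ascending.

DIRTY = [1]

  0 | R B0 → L0 miss [-]
  1 | W B0 → L0 hit [D]
  2 | W B3 → L1 miss [D]
  3 | R B1 → L1 miss wb→B3 [-]
  4 | R B4 → L0 miss wb→B0 [-]
  5 | W B5 → L1 miss [D]
  6 | R B0 → L0 miss [-]
  7 | W B1 → L1 miss wb→B5 [D]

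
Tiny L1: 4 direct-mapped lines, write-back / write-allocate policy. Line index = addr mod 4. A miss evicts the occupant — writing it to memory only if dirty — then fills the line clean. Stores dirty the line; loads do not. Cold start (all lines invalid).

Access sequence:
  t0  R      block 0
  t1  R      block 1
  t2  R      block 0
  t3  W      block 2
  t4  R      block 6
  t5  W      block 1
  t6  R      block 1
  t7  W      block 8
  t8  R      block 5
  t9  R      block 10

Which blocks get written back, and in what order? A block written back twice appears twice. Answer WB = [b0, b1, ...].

  0 | R B0 → L0 miss [-]
  1 | R B1 → L1 miss [-]
  2 | R B0 → L0 hit [-]
  3 | W B2 → L2 miss [D]
  4 | R B6 → L2 miss wb→B2 [-]
  5 | W B1 → L1 hit [D]
  6 | R B1 → L1 hit [D]
  7 | W B8 → L0 miss [D]
  8 | R B5 → L1 miss wb→B1 [-]
  9 | R B10 → L2 miss [-]

WB = [2, 1]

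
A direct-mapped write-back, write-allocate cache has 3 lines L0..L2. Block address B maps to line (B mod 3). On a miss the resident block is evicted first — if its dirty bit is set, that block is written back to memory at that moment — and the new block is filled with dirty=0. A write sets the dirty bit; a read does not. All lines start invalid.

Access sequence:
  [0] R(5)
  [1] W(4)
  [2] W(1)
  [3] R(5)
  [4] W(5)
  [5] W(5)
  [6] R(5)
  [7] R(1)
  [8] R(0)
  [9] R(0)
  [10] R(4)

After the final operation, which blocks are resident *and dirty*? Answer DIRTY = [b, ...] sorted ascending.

DIRTY = [5]

  0 | R B5 → L2 miss [-]
  1 | W B4 → L1 miss [D]
  2 | W B1 → L1 miss wb→B4 [D]
  3 | R B5 → L2 hit [-]
  4 | W B5 → L2 hit [D]
  5 | W B5 → L2 hit [D]
  6 | R B5 → L2 hit [D]
  7 | R B1 → L1 hit [D]
  8 | R B0 → L0 miss [-]
  9 | R B0 → L0 hit [-]
  10 | R B4 → L1 miss wb→B1 [-]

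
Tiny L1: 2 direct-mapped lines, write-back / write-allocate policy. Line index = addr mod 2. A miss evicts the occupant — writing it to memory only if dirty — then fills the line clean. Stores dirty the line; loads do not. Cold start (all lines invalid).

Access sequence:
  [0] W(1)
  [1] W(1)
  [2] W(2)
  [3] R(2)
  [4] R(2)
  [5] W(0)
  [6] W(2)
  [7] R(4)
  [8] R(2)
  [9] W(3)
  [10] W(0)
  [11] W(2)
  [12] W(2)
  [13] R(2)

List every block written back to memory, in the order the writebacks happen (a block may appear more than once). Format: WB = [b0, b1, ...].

WB = [2, 0, 2, 1, 0]

0: W B1 -> L1 miss  d=D]
1: W B1 -> L1 hit  d=D]
2: W B2 -> L0 miss  d=D]
3: R B2 -> L0 hit  d=D]
4: R B2 -> L0 hit  d=D]
5: W B0 -> L0 miss wb->B2  d=D]
6: W B2 -> L0 miss wb->B0  d=D]
7: R B4 -> L0 miss wb->B2  d=-]
8: R B2 -> L0 miss  d=-]
9: W B3 -> L1 miss wb->B1  d=D]
10: W B0 -> L0 miss  d=D]
11: W B2 -> L0 miss wb->B0  d=D]
12: W B2 -> L0 hit  d=D]
13: R B2 -> L0 hit  d=D]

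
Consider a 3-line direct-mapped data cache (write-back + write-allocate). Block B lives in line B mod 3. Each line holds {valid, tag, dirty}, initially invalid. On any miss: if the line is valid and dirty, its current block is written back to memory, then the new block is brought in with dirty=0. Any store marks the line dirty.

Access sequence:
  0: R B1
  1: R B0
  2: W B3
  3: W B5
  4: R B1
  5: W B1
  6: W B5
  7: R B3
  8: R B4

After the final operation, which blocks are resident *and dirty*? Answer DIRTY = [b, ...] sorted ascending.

DIRTY = [3, 5]

0: R B1 -> L1 miss  d=-]
1: R B0 -> L0 miss  d=-]
2: W B3 -> L0 miss  d=D]
3: W B5 -> L2 miss  d=D]
4: R B1 -> L1 hit  d=-]
5: W B1 -> L1 hit  d=D]
6: W B5 -> L2 hit  d=D]
7: R B3 -> L0 hit  d=D]
8: R B4 -> L1 miss wb->B1  d=-]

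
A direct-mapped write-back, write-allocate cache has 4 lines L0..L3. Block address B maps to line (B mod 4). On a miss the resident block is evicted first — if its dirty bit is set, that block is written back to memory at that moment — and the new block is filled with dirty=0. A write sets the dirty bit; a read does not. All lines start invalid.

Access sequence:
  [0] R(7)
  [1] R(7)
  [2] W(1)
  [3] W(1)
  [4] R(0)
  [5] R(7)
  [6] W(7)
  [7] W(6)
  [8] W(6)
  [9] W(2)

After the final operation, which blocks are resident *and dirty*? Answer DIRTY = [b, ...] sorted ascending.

0: R B7 -> L3 miss  d=-]
1: R B7 -> L3 hit  d=-]
2: W B1 -> L1 miss  d=D]
3: W B1 -> L1 hit  d=D]
4: R B0 -> L0 miss  d=-]
5: R B7 -> L3 hit  d=-]
6: W B7 -> L3 hit  d=D]
7: W B6 -> L2 miss  d=D]
8: W B6 -> L2 hit  d=D]
9: W B2 -> L2 miss wb->B6  d=D]

DIRTY = [1, 2, 7]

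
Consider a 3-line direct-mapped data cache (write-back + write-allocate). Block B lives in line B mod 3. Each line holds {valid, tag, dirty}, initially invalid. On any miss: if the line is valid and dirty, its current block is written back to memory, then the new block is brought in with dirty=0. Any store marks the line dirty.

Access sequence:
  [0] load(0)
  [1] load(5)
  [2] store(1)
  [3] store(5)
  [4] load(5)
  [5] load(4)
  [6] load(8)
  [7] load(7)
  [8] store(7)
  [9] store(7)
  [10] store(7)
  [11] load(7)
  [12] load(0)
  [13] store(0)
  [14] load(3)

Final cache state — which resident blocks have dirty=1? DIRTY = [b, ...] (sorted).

DIRTY = [7]

0: R B0 -> L0 miss  d=-]
1: R B5 -> L2 miss  d=-]
2: W B1 -> L1 miss  d=D]
3: W B5 -> L2 hit  d=D]
4: R B5 -> L2 hit  d=D]
5: R B4 -> L1 miss wb->B1  d=-]
6: R B8 -> L2 miss wb->B5  d=-]
7: R B7 -> L1 miss  d=-]
8: W B7 -> L1 hit  d=D]
9: W B7 -> L1 hit  d=D]
10: W B7 -> L1 hit  d=D]
11: R B7 -> L1 hit  d=D]
12: R B0 -> L0 hit  d=-]
13: W B0 -> L0 hit  d=D]
14: R B3 -> L0 miss wb->B0  d=-]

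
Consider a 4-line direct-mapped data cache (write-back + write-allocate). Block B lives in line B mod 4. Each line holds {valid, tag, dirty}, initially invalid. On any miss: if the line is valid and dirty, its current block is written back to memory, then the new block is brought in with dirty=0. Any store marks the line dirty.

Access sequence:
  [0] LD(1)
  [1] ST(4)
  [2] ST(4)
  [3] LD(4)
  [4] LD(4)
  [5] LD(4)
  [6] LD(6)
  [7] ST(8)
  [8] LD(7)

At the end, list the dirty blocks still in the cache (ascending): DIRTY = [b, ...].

DIRTY = [8]

0: R B1 → L1 miss [-]
1: W B4 → L0 miss [D]
2: W B4 → L0 hit [D]
3: R B4 → L0 hit [D]
4: R B4 → L0 hit [D]
5: R B4 → L0 hit [D]
6: R B6 → L2 miss [-]
7: W B8 → L0 miss wb→B4 [D]
8: R B7 → L3 miss [-]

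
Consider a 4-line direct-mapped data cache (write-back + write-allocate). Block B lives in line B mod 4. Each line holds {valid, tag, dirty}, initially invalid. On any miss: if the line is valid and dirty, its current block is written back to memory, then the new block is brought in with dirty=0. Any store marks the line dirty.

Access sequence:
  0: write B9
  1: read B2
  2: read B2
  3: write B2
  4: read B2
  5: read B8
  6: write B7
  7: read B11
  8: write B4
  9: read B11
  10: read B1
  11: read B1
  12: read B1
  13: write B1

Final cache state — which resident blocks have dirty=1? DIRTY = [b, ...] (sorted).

0: W B9 → L1 miss [D]
1: R B2 → L2 miss [-]
2: R B2 → L2 hit [-]
3: W B2 → L2 hit [D]
4: R B2 → L2 hit [D]
5: R B8 → L0 miss [-]
6: W B7 → L3 miss [D]
7: R B11 → L3 miss wb→B7 [-]
8: W B4 → L0 miss [D]
9: R B11 → L3 hit [-]
10: R B1 → L1 miss wb→B9 [-]
11: R B1 → L1 hit [-]
12: R B1 → L1 hit [-]
13: W B1 → L1 hit [D]

DIRTY = [1, 2, 4]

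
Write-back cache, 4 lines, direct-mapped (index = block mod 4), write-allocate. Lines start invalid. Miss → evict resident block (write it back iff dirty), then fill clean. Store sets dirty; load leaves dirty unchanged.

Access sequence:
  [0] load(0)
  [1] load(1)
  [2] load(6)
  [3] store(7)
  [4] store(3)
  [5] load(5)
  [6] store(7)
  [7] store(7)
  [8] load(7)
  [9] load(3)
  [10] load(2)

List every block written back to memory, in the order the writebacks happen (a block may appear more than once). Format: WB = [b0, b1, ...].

WB = [7, 3, 7]

0: R B0 -> L0 miss  d=-]
1: R B1 -> L1 miss  d=-]
2: R B6 -> L2 miss  d=-]
3: W B7 -> L3 miss  d=D]
4: W B3 -> L3 miss wb->B7  d=D]
5: R B5 -> L1 miss  d=-]
6: W B7 -> L3 miss wb->B3  d=D]
7: W B7 -> L3 hit  d=D]
8: R B7 -> L3 hit  d=D]
9: R B3 -> L3 miss wb->B7  d=-]
10: R B2 -> L2 miss  d=-]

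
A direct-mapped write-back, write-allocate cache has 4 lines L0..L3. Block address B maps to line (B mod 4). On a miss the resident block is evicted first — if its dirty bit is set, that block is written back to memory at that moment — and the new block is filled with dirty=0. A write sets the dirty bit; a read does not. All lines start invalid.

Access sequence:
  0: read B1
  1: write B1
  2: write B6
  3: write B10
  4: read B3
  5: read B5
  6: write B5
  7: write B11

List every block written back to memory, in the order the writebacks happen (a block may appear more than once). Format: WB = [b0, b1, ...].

WB = [6, 1]

0: R B1 → L1 miss [-]
1: W B1 → L1 hit [D]
2: W B6 → L2 miss [D]
3: W B10 → L2 miss wb→B6 [D]
4: R B3 → L3 miss [-]
5: R B5 → L1 miss wb→B1 [-]
6: W B5 → L1 hit [D]
7: W B11 → L3 miss [D]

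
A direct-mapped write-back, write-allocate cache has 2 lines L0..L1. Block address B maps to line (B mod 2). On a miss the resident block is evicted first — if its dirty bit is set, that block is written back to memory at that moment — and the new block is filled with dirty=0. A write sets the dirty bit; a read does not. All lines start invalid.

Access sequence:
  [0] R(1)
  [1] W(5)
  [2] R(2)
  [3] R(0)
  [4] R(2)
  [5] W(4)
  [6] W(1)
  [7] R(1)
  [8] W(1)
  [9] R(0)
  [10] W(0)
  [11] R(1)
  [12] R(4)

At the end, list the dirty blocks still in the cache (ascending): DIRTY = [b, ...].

DIRTY = [1]

  0 | R B1 → L1 miss [-]
  1 | W B5 → L1 miss [D]
  2 | R B2 → L0 miss [-]
  3 | R B0 → L0 miss [-]
  4 | R B2 → L0 miss [-]
  5 | W B4 → L0 miss [D]
  6 | W B1 → L1 miss wb→B5 [D]
  7 | R B1 → L1 hit [D]
  8 | W B1 → L1 hit [D]
  9 | R B0 → L0 miss wb→B4 [-]
  10 | W B0 → L0 hit [D]
  11 | R B1 → L1 hit [D]
  12 | R B4 → L0 miss wb→B0 [-]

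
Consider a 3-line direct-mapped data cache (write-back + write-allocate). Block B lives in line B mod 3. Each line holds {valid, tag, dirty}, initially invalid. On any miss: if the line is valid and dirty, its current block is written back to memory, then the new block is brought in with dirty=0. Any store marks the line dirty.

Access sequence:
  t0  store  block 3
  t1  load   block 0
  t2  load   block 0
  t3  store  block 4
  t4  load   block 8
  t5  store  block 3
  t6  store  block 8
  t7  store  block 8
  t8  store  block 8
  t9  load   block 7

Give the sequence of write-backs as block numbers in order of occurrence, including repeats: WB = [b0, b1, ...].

WB = [3, 4]

0: W B3 → L0 miss [D]
1: R B0 → L0 miss wb→B3 [-]
2: R B0 → L0 hit [-]
3: W B4 → L1 miss [D]
4: R B8 → L2 miss [-]
5: W B3 → L0 miss [D]
6: W B8 → L2 hit [D]
7: W B8 → L2 hit [D]
8: W B8 → L2 hit [D]
9: R B7 → L1 miss wb→B4 [-]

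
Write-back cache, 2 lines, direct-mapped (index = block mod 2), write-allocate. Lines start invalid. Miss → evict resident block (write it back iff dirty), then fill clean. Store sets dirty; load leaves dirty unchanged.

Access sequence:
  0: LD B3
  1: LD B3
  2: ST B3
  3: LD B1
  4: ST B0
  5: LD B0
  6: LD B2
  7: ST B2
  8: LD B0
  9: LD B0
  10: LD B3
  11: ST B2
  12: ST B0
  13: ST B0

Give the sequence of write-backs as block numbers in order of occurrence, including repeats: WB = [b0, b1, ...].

WB = [3, 0, 2, 2]

0: R B3 -> L1 miss  d=-]
1: R B3 -> L1 hit  d=-]
2: W B3 -> L1 hit  d=D]
3: R B1 -> L1 miss wb->B3  d=-]
4: W B0 -> L0 miss  d=D]
5: R B0 -> L0 hit  d=D]
6: R B2 -> L0 miss wb->B0  d=-]
7: W B2 -> L0 hit  d=D]
8: R B0 -> L0 miss wb->B2  d=-]
9: R B0 -> L0 hit  d=-]
10: R B3 -> L1 miss  d=-]
11: W B2 -> L0 miss  d=D]
12: W B0 -> L0 miss wb->B2  d=D]
13: W B0 -> L0 hit  d=D]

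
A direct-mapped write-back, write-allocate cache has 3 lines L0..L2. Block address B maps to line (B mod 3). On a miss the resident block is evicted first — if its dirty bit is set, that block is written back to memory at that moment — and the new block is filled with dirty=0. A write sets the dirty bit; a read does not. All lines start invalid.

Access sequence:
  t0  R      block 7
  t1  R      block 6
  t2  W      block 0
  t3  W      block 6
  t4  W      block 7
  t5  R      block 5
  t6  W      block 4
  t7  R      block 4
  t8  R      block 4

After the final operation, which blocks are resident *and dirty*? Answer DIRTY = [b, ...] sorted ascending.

DIRTY = [4, 6]

0: R B7 -> L1 miss  d=-]
1: R B6 -> L0 miss  d=-]
2: W B0 -> L0 miss  d=D]
3: W B6 -> L0 miss wb->B0  d=D]
4: W B7 -> L1 hit  d=D]
5: R B5 -> L2 miss  d=-]
6: W B4 -> L1 miss wb->B7  d=D]
7: R B4 -> L1 hit  d=D]
8: R B4 -> L1 hit  d=D]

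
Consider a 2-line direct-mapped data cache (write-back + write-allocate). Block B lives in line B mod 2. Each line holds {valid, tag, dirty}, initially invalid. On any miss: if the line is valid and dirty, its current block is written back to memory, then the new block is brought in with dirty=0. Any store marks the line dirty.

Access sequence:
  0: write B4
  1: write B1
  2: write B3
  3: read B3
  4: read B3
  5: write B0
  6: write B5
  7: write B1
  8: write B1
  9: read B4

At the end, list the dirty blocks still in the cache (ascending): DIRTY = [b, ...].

DIRTY = [1]

0: W B4 → L0 miss [D]
1: W B1 → L1 miss [D]
2: W B3 → L1 miss wb→B1 [D]
3: R B3 → L1 hit [D]
4: R B3 → L1 hit [D]
5: W B0 → L0 miss wb→B4 [D]
6: W B5 → L1 miss wb→B3 [D]
7: W B1 → L1 miss wb→B5 [D]
8: W B1 → L1 hit [D]
9: R B4 → L0 miss wb→B0 [-]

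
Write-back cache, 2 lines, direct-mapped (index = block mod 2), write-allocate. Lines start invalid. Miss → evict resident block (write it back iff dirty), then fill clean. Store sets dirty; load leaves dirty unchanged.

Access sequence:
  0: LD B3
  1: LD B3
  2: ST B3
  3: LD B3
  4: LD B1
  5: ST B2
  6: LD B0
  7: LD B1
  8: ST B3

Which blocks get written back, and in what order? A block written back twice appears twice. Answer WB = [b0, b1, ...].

0: R B3 → L1 miss [-]
1: R B3 → L1 hit [-]
2: W B3 → L1 hit [D]
3: R B3 → L1 hit [D]
4: R B1 → L1 miss wb→B3 [-]
5: W B2 → L0 miss [D]
6: R B0 → L0 miss wb→B2 [-]
7: R B1 → L1 hit [-]
8: W B3 → L1 miss [D]

WB = [3, 2]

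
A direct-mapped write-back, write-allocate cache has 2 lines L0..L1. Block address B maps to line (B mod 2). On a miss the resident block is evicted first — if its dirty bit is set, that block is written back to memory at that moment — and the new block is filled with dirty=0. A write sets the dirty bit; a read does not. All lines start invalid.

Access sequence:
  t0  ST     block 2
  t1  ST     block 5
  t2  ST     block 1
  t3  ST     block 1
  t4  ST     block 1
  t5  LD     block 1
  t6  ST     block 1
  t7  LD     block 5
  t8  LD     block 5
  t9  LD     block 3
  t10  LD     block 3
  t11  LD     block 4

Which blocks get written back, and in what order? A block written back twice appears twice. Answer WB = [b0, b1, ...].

  0 | W B2 → L0 miss [D]
  1 | W B5 → L1 miss [D]
  2 | W B1 → L1 miss wb→B5 [D]
  3 | W B1 → L1 hit [D]
  4 | W B1 → L1 hit [D]
  5 | R B1 → L1 hit [D]
  6 | W B1 → L1 hit [D]
  7 | R B5 → L1 miss wb→B1 [-]
  8 | R B5 → L1 hit [-]
  9 | R B3 → L1 miss [-]
  10 | R B3 → L1 hit [-]
  11 | R B4 → L0 miss wb→B2 [-]

WB = [5, 1, 2]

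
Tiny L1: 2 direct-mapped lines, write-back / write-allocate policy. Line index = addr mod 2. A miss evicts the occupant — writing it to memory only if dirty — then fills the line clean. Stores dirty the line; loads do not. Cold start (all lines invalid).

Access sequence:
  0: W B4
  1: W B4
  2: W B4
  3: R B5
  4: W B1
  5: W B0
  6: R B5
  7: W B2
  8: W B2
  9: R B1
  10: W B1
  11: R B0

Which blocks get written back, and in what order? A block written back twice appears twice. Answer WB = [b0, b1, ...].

WB = [4, 1, 0, 2]

  0 | W B4 → L0 miss [D]
  1 | W B4 → L0 hit [D]
  2 | W B4 → L0 hit [D]
  3 | R B5 → L1 miss [-]
  4 | W B1 → L1 miss [D]
  5 | W B0 → L0 miss wb→B4 [D]
  6 | R B5 → L1 miss wb→B1 [-]
  7 | W B2 → L0 miss wb→B0 [D]
  8 | W B2 → L0 hit [D]
  9 | R B1 → L1 miss [-]
  10 | W B1 → L1 hit [D]
  11 | R B0 → L0 miss wb→B2 [-]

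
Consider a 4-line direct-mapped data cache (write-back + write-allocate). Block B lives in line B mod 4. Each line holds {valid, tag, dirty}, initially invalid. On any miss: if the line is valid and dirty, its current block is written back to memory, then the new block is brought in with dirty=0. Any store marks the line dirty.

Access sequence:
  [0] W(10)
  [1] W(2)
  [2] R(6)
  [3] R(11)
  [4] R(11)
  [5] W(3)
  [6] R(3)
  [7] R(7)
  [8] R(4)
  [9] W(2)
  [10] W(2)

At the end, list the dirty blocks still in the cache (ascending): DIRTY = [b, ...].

DIRTY = [2]

0: W B10 -> L2 miss  d=D]
1: W B2 -> L2 miss wb->B10  d=D]
2: R B6 -> L2 miss wb->B2  d=-]
3: R B11 -> L3 miss  d=-]
4: R B11 -> L3 hit  d=-]
5: W B3 -> L3 miss  d=D]
6: R B3 -> L3 hit  d=D]
7: R B7 -> L3 miss wb->B3  d=-]
8: R B4 -> L0 miss  d=-]
9: W B2 -> L2 miss  d=D]
10: W B2 -> L2 hit  d=D]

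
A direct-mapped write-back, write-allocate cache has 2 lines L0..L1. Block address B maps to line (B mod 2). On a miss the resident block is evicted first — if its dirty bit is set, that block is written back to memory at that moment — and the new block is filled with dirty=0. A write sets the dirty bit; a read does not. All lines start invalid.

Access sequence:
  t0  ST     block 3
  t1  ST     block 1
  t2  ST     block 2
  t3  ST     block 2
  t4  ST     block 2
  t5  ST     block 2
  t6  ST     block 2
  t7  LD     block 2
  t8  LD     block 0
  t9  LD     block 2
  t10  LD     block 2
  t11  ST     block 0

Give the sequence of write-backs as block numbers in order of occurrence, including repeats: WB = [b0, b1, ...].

WB = [3, 2]

  0 | W B3 → L1 miss [D]
  1 | W B1 → L1 miss wb→B3 [D]
  2 | W B2 → L0 miss [D]
  3 | W B2 → L0 hit [D]
  4 | W B2 → L0 hit [D]
  5 | W B2 → L0 hit [D]
  6 | W B2 → L0 hit [D]
  7 | R B2 → L0 hit [D]
  8 | R B0 → L0 miss wb→B2 [-]
  9 | R B2 → L0 miss [-]
  10 | R B2 → L0 hit [-]
  11 | W B0 → L0 miss [D]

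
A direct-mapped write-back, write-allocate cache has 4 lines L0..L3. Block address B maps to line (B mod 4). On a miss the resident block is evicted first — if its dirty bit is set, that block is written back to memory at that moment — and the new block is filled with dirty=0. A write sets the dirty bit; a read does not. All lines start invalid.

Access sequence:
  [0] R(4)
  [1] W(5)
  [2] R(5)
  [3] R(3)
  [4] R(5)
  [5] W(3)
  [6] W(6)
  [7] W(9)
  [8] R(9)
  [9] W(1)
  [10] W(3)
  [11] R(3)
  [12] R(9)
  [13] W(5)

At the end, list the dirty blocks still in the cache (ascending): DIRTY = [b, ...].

DIRTY = [3, 5, 6]

  0 | R B4 → L0 miss [-]
  1 | W B5 → L1 miss [D]
  2 | R B5 → L1 hit [D]
  3 | R B3 → L3 miss [-]
  4 | R B5 → L1 hit [D]
  5 | W B3 → L3 hit [D]
  6 | W B6 → L2 miss [D]
  7 | W B9 → L1 miss wb→B5 [D]
  8 | R B9 → L1 hit [D]
  9 | W B1 → L1 miss wb→B9 [D]
  10 | W B3 → L3 hit [D]
  11 | R B3 → L3 hit [D]
  12 | R B9 → L1 miss wb→B1 [-]
  13 | W B5 → L1 miss [D]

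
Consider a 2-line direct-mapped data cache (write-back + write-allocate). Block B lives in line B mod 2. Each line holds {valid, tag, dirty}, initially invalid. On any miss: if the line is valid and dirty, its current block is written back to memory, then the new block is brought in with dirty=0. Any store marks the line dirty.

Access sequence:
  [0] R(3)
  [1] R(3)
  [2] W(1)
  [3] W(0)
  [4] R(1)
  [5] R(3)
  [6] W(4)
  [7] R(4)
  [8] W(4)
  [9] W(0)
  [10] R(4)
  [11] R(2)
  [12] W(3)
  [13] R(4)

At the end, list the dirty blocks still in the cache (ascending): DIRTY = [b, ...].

  0 | R B3 → L1 miss [-]
  1 | R B3 → L1 hit [-]
  2 | W B1 → L1 miss [D]
  3 | W B0 → L0 miss [D]
  4 | R B1 → L1 hit [D]
  5 | R B3 → L1 miss wb→B1 [-]
  6 | W B4 → L0 miss wb→B0 [D]
  7 | R B4 → L0 hit [D]
  8 | W B4 → L0 hit [D]
  9 | W B0 → L0 miss wb→B4 [D]
  10 | R B4 → L0 miss wb→B0 [-]
  11 | R B2 → L0 miss [-]
  12 | W B3 → L1 hit [D]
  13 | R B4 → L0 miss [-]

DIRTY = [3]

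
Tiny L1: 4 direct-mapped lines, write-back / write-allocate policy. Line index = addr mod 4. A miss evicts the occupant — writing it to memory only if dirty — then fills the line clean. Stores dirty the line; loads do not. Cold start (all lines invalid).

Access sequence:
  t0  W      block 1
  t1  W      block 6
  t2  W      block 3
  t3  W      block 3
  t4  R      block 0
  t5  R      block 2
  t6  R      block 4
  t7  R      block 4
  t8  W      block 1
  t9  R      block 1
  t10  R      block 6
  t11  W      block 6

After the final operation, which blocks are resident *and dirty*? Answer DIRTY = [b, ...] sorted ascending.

0: W B1 -> L1 miss  d=D]
1: W B6 -> L2 miss  d=D]
2: W B3 -> L3 miss  d=D]
3: W B3 -> L3 hit  d=D]
4: R B0 -> L0 miss  d=-]
5: R B2 -> L2 miss wb->B6  d=-]
6: R B4 -> L0 miss  d=-]
7: R B4 -> L0 hit  d=-]
8: W B1 -> L1 hit  d=D]
9: R B1 -> L1 hit  d=D]
10: R B6 -> L2 miss  d=-]
11: W B6 -> L2 hit  d=D]

DIRTY = [1, 3, 6]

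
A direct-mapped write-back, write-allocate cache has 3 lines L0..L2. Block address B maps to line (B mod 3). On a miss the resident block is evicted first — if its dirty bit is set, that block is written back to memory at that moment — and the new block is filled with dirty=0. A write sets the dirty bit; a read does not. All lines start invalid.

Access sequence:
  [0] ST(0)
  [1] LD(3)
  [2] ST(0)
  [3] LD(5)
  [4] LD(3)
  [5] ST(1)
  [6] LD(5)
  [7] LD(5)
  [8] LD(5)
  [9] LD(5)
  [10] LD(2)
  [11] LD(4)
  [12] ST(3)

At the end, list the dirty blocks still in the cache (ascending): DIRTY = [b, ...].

DIRTY = [3]

  0 | W B0 → L0 miss [D]
  1 | R B3 → L0 miss wb→B0 [-]
  2 | W B0 → L0 miss [D]
  3 | R B5 → L2 miss [-]
  4 | R B3 → L0 miss wb→B0 [-]
  5 | W B1 → L1 miss [D]
  6 | R B5 → L2 hit [-]
  7 | R B5 → L2 hit [-]
  8 | R B5 → L2 hit [-]
  9 | R B5 → L2 hit [-]
  10 | R B2 → L2 miss [-]
  11 | R B4 → L1 miss wb→B1 [-]
  12 | W B3 → L0 hit [D]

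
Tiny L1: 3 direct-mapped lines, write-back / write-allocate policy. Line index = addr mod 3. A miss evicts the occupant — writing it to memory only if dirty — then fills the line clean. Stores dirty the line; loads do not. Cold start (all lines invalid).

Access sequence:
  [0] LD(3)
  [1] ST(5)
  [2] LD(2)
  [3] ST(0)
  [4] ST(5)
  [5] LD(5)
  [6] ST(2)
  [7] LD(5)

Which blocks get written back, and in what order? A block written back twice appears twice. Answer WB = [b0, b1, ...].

WB = [5, 5, 2]

0: R B3 → L0 miss [-]
1: W B5 → L2 miss [D]
2: R B2 → L2 miss wb→B5 [-]
3: W B0 → L0 miss [D]
4: W B5 → L2 miss [D]
5: R B5 → L2 hit [D]
6: W B2 → L2 miss wb→B5 [D]
7: R B5 → L2 miss wb→B2 [-]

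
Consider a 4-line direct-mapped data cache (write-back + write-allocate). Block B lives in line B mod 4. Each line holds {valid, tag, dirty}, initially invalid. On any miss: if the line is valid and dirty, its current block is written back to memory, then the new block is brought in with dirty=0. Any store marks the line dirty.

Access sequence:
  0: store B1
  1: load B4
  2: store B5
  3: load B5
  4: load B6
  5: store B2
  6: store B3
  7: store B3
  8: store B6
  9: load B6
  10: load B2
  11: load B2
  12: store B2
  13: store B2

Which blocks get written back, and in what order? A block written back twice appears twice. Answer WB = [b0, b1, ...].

WB = [1, 2, 6]

0: W B1 → L1 miss [D]
1: R B4 → L0 miss [-]
2: W B5 → L1 miss wb→B1 [D]
3: R B5 → L1 hit [D]
4: R B6 → L2 miss [-]
5: W B2 → L2 miss [D]
6: W B3 → L3 miss [D]
7: W B3 → L3 hit [D]
8: W B6 → L2 miss wb→B2 [D]
9: R B6 → L2 hit [D]
10: R B2 → L2 miss wb→B6 [-]
11: R B2 → L2 hit [-]
12: W B2 → L2 hit [D]
13: W B2 → L2 hit [D]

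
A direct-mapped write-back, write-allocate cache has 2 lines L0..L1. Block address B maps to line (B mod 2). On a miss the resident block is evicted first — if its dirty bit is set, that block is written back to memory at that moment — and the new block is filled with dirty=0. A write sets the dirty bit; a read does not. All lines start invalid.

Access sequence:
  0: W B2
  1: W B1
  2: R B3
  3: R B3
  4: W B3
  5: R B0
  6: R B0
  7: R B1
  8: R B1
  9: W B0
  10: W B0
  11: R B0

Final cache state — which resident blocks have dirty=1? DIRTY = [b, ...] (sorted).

DIRTY = [0]

0: W B2 → L0 miss [D]
1: W B1 → L1 miss [D]
2: R B3 → L1 miss wb→B1 [-]
3: R B3 → L1 hit [-]
4: W B3 → L1 hit [D]
5: R B0 → L0 miss wb→B2 [-]
6: R B0 → L0 hit [-]
7: R B1 → L1 miss wb→B3 [-]
8: R B1 → L1 hit [-]
9: W B0 → L0 hit [D]
10: W B0 → L0 hit [D]
11: R B0 → L0 hit [D]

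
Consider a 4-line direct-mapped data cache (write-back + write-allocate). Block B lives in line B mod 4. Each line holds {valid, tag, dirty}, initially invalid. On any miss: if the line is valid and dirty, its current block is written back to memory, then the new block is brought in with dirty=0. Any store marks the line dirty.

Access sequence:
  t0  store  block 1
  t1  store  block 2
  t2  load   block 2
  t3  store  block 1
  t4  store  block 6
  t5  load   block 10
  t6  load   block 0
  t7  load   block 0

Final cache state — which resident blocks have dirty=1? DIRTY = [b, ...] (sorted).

  0 | W B1 → L1 miss [D]
  1 | W B2 → L2 miss [D]
  2 | R B2 → L2 hit [D]
  3 | W B1 → L1 hit [D]
  4 | W B6 → L2 miss wb→B2 [D]
  5 | R B10 → L2 miss wb→B6 [-]
  6 | R B0 → L0 miss [-]
  7 | R B0 → L0 hit [-]

DIRTY = [1]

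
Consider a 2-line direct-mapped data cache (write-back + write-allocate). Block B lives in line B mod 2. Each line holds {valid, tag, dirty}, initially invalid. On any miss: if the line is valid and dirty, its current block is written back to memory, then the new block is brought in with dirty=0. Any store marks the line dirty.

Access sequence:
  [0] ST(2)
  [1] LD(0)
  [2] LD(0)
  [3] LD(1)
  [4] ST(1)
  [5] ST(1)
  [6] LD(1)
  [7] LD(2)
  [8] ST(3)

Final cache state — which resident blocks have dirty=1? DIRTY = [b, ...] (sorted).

0: W B2 -> L0 miss  d=D]
1: R B0 -> L0 miss wb->B2  d=-]
2: R B0 -> L0 hit  d=-]
3: R B1 -> L1 miss  d=-]
4: W B1 -> L1 hit  d=D]
5: W B1 -> L1 hit  d=D]
6: R B1 -> L1 hit  d=D]
7: R B2 -> L0 miss  d=-]
8: W B3 -> L1 miss wb->B1  d=D]

DIRTY = [3]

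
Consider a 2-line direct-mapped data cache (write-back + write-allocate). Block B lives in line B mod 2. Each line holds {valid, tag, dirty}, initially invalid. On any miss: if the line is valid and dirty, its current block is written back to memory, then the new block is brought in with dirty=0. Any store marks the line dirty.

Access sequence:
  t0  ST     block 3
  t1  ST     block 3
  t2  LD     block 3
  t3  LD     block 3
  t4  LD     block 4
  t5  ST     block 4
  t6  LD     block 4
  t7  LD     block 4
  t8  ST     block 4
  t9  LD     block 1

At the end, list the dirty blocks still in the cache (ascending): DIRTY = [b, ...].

  0 | W B3 → L1 miss [D]
  1 | W B3 → L1 hit [D]
  2 | R B3 → L1 hit [D]
  3 | R B3 → L1 hit [D]
  4 | R B4 → L0 miss [-]
  5 | W B4 → L0 hit [D]
  6 | R B4 → L0 hit [D]
  7 | R B4 → L0 hit [D]
  8 | W B4 → L0 hit [D]
  9 | R B1 → L1 miss wb→B3 [-]

DIRTY = [4]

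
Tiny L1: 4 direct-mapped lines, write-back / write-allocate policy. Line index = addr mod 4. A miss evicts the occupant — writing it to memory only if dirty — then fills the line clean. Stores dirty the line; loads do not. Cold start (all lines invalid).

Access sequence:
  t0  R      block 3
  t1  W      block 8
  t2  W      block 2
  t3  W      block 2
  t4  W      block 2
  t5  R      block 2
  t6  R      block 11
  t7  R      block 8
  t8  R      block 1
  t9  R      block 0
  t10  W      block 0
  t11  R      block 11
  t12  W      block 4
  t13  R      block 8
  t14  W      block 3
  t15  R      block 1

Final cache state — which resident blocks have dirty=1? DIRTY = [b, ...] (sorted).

  0 | R B3 → L3 miss [-]
  1 | W B8 → L0 miss [D]
  2 | W B2 → L2 miss [D]
  3 | W B2 → L2 hit [D]
  4 | W B2 → L2 hit [D]
  5 | R B2 → L2 hit [D]
  6 | R B11 → L3 miss [-]
  7 | R B8 → L0 hit [D]
  8 | R B1 → L1 miss [-]
  9 | R B0 → L0 miss wb→B8 [-]
  10 | W B0 → L0 hit [D]
  11 | R B11 → L3 hit [-]
  12 | W B4 → L0 miss wb→B0 [D]
  13 | R B8 → L0 miss wb→B4 [-]
  14 | W B3 → L3 miss [D]
  15 | R B1 → L1 hit [-]

DIRTY = [2, 3]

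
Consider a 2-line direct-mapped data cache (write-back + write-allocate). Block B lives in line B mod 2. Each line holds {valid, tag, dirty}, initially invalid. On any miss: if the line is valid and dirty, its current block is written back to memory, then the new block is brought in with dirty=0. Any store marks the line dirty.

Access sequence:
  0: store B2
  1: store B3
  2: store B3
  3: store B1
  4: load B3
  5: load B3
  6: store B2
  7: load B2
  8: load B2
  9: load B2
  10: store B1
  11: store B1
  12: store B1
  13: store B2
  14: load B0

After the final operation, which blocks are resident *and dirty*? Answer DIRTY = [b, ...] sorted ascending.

0: W B2 -> L0 miss  d=D]
1: W B3 -> L1 miss  d=D]
2: W B3 -> L1 hit  d=D]
3: W B1 -> L1 miss wb->B3  d=D]
4: R B3 -> L1 miss wb->B1  d=-]
5: R B3 -> L1 hit  d=-]
6: W B2 -> L0 hit  d=D]
7: R B2 -> L0 hit  d=D]
8: R B2 -> L0 hit  d=D]
9: R B2 -> L0 hit  d=D]
10: W B1 -> L1 miss  d=D]
11: W B1 -> L1 hit  d=D]
12: W B1 -> L1 hit  d=D]
13: W B2 -> L0 hit  d=D]
14: R B0 -> L0 miss wb->B2  d=-]

DIRTY = [1]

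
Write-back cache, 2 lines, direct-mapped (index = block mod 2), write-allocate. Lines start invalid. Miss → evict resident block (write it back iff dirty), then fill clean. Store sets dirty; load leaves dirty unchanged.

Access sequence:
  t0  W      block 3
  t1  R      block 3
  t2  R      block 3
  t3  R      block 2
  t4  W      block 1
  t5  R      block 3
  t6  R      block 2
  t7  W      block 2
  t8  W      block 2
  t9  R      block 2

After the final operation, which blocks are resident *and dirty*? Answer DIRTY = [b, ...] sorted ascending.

DIRTY = [2]

0: W B3 → L1 miss [D]
1: R B3 → L1 hit [D]
2: R B3 → L1 hit [D]
3: R B2 → L0 miss [-]
4: W B1 → L1 miss wb→B3 [D]
5: R B3 → L1 miss wb→B1 [-]
6: R B2 → L0 hit [-]
7: W B2 → L0 hit [D]
8: W B2 → L0 hit [D]
9: R B2 → L0 hit [D]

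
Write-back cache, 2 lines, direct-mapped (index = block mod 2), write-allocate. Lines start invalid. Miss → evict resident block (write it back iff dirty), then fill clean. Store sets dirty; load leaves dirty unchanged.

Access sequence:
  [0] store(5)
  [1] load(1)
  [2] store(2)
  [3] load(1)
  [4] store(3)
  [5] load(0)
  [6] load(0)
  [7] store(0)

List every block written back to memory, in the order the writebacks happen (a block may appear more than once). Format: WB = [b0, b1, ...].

WB = [5, 2]

0: W B5 → L1 miss [D]
1: R B1 → L1 miss wb→B5 [-]
2: W B2 → L0 miss [D]
3: R B1 → L1 hit [-]
4: W B3 → L1 miss [D]
5: R B0 → L0 miss wb→B2 [-]
6: R B0 → L0 hit [-]
7: W B0 → L0 hit [D]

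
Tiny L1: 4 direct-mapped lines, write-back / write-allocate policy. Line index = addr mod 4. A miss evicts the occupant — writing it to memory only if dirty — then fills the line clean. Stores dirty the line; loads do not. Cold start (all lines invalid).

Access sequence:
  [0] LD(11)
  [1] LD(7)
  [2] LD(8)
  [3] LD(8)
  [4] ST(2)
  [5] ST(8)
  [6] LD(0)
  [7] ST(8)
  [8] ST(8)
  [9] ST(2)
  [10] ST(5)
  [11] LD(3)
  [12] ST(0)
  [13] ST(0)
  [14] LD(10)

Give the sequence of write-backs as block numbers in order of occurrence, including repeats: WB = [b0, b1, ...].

WB = [8, 8, 2]

  0 | R B11 → L3 miss [-]
  1 | R B7 → L3 miss [-]
  2 | R B8 → L0 miss [-]
  3 | R B8 → L0 hit [-]
  4 | W B2 → L2 miss [D]
  5 | W B8 → L0 hit [D]
  6 | R B0 → L0 miss wb→B8 [-]
  7 | W B8 → L0 miss [D]
  8 | W B8 → L0 hit [D]
  9 | W B2 → L2 hit [D]
  10 | W B5 → L1 miss [D]
  11 | R B3 → L3 miss [-]
  12 | W B0 → L0 miss wb→B8 [D]
  13 | W B0 → L0 hit [D]
  14 | R B10 → L2 miss wb→B2 [-]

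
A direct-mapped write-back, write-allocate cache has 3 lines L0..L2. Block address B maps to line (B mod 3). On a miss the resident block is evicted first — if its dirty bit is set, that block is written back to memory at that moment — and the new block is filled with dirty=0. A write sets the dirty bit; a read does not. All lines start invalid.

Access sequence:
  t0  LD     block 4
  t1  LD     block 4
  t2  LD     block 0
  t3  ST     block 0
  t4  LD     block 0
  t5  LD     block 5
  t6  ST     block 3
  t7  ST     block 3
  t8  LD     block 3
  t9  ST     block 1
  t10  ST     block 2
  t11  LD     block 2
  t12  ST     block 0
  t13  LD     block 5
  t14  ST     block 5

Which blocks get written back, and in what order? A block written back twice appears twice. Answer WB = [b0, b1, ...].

WB = [0, 3, 2]

0: R B4 → L1 miss [-]
1: R B4 → L1 hit [-]
2: R B0 → L0 miss [-]
3: W B0 → L0 hit [D]
4: R B0 → L0 hit [D]
5: R B5 → L2 miss [-]
6: W B3 → L0 miss wb→B0 [D]
7: W B3 → L0 hit [D]
8: R B3 → L0 hit [D]
9: W B1 → L1 miss [D]
10: W B2 → L2 miss [D]
11: R B2 → L2 hit [D]
12: W B0 → L0 miss wb→B3 [D]
13: R B5 → L2 miss wb→B2 [-]
14: W B5 → L2 hit [D]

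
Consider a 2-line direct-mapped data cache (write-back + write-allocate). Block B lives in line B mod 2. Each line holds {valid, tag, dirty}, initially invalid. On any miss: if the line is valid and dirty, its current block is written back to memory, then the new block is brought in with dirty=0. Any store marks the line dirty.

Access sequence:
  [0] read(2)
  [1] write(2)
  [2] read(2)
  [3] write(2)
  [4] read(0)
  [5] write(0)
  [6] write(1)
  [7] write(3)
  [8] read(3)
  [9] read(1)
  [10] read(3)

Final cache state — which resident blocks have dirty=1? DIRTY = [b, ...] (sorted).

0: R B2 → L0 miss [-]
1: W B2 → L0 hit [D]
2: R B2 → L0 hit [D]
3: W B2 → L0 hit [D]
4: R B0 → L0 miss wb→B2 [-]
5: W B0 → L0 hit [D]
6: W B1 → L1 miss [D]
7: W B3 → L1 miss wb→B1 [D]
8: R B3 → L1 hit [D]
9: R B1 → L1 miss wb→B3 [-]
10: R B3 → L1 miss [-]

DIRTY = [0]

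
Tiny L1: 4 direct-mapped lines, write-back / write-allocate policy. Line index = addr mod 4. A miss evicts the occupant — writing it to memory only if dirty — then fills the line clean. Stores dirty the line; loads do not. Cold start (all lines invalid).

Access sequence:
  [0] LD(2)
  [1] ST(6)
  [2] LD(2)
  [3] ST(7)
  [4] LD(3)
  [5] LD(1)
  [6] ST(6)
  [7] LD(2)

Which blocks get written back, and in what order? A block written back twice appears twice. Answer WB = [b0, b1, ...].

WB = [6, 7, 6]

0: R B2 -> L2 miss  d=-]
1: W B6 -> L2 miss  d=D]
2: R B2 -> L2 miss wb->B6  d=-]
3: W B7 -> L3 miss  d=D]
4: R B3 -> L3 miss wb->B7  d=-]
5: R B1 -> L1 miss  d=-]
6: W B6 -> L2 miss  d=D]
7: R B2 -> L2 miss wb->B6  d=-]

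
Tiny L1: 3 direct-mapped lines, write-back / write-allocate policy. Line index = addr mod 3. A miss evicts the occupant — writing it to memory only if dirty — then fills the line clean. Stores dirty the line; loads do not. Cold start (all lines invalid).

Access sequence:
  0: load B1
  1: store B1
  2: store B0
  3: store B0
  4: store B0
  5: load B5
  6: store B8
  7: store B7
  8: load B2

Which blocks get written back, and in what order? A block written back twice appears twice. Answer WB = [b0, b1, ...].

WB = [1, 8]

0: R B1 → L1 miss [-]
1: W B1 → L1 hit [D]
2: W B0 → L0 miss [D]
3: W B0 → L0 hit [D]
4: W B0 → L0 hit [D]
5: R B5 → L2 miss [-]
6: W B8 → L2 miss [D]
7: W B7 → L1 miss wb→B1 [D]
8: R B2 → L2 miss wb→B8 [-]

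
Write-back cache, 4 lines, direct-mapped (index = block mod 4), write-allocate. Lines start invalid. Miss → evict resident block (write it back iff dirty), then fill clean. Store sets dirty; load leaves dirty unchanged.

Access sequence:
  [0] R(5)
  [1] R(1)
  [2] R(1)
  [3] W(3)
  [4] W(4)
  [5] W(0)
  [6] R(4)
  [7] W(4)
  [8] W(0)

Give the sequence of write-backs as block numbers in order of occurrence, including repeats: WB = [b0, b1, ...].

WB = [4, 0, 4]

0: R B5 → L1 miss [-]
1: R B1 → L1 miss [-]
2: R B1 → L1 hit [-]
3: W B3 → L3 miss [D]
4: W B4 → L0 miss [D]
5: W B0 → L0 miss wb→B4 [D]
6: R B4 → L0 miss wb→B0 [-]
7: W B4 → L0 hit [D]
8: W B0 → L0 miss wb→B4 [D]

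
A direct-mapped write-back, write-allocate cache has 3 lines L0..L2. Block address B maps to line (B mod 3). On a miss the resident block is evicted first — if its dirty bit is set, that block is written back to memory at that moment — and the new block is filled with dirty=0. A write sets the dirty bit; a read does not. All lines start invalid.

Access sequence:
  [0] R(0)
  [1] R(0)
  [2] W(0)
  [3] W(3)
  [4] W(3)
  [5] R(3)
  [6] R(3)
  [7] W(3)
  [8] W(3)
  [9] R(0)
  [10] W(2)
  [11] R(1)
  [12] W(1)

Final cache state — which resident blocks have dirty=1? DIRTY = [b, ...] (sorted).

  0 | R B0 → L0 miss [-]
  1 | R B0 → L0 hit [-]
  2 | W B0 → L0 hit [D]
  3 | W B3 → L0 miss wb→B0 [D]
  4 | W B3 → L0 hit [D]
  5 | R B3 → L0 hit [D]
  6 | R B3 → L0 hit [D]
  7 | W B3 → L0 hit [D]
  8 | W B3 → L0 hit [D]
  9 | R B0 → L0 miss wb→B3 [-]
  10 | W B2 → L2 miss [D]
  11 | R B1 → L1 miss [-]
  12 | W B1 → L1 hit [D]

DIRTY = [1, 2]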